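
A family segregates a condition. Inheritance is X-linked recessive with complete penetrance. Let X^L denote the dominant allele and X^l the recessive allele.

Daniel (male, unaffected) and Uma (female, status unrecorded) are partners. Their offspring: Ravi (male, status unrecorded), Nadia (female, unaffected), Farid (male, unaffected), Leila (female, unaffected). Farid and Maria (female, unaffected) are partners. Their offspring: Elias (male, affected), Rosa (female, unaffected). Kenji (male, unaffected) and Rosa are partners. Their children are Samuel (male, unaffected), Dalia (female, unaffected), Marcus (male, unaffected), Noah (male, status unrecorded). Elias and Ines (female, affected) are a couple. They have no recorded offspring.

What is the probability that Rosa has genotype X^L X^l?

Farid is unaffected, so Farid is X^L Y.
Maria is unaffected so carries L and passed l to Elias (X^l Y), so Maria is X^L X^l.
Their cross gives offspring ratios 1/2 X^L X^L : 1/2 X^L X^l. Conditioning on Rosa being unaffected, P(X^L X^l) = 1/2 / 1 = 1/2 before taking Rosa's own offspring into account.
Kenji is unaffected, so Kenji is X^L Y.
Now use Rosa's offspring. Probability of each recorded status — unaffected son Samuel: 1/2 if Rosa is X^L X^l, 1 if X^L X^L; unaffected son Marcus: 1/2 if Rosa is X^L X^l, 1 if X^L X^L. (Dalia, Noah: equally likely either way, so uninformative.)
Bayes: P(X^L X^l) = 1/2·1/4 / (1/2·1/4 + 1/2·1) = 1/5.

1/5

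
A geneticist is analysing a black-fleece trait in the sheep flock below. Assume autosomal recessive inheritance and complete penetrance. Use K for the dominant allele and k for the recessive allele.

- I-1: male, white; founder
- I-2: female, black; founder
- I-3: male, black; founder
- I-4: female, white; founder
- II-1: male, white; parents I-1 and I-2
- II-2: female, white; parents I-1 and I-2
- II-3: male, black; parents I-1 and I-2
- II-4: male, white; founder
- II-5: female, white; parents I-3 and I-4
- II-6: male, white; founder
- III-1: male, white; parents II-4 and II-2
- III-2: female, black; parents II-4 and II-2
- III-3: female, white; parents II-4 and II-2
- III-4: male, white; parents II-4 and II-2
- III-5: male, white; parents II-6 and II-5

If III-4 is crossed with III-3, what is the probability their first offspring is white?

8/9

II-4 is white so carries K and passed k to III-2 (kk), so II-4 is Kk.
II-2 is white so carries K and received k from I-2 (kk), so II-2 is Kk.
III-4 is a white offspring of II-4 (Kk) × II-2 (Kk), whose cross gives 1/4 KK : 1/2 Kk : 1/4 kk; conditioning on being white, III-4 is KK with probability 1/3, Kk with probability 2/3.
III-3 is a white offspring of II-4 (Kk) × II-2 (Kk), whose cross gives 1/4 KK : 1/2 Kk : 1/4 kk; conditioning on being white, III-3 is KK with probability 1/3, Kk with probability 2/3.
Summing over parental genotype combinations, P(offspring is white) = 1/9·1 + 2/9·1 + 2/9·1 + 4/9·3/4 = 8/9.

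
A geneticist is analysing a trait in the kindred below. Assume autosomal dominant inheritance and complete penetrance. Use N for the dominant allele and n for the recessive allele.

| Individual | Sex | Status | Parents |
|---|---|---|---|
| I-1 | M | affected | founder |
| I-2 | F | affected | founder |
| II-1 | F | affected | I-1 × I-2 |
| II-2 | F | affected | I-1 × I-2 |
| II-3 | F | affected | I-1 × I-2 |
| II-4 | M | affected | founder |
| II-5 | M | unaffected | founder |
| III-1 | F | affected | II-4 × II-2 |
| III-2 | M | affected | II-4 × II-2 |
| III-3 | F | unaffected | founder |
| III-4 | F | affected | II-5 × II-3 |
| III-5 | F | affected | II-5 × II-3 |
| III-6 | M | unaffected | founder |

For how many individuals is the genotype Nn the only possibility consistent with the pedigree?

2

Obligate heterozygotes: III-4 is affected so carries N and received n from II-5 (nn), so III-4 is Nn; III-5 is affected so carries N and received n from II-5 (nn), so III-5 is Nn.
Every other individual is either homozygous by phenotype or has at least one consistent homozygous assignment, so the count is 2.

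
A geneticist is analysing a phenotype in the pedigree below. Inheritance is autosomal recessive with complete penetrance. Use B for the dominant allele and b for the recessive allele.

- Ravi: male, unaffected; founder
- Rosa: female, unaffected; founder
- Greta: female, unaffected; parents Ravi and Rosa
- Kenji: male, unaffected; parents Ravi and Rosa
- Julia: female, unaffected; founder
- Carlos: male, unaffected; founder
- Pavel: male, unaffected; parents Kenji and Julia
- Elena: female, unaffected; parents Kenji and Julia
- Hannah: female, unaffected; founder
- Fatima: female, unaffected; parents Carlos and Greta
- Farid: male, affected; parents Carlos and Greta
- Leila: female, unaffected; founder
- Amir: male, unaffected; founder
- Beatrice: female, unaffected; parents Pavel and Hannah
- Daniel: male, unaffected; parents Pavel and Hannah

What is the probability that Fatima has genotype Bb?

2/3

Carlos is unaffected so carries B and passed b to Farid (bb), so Carlos is Bb.
Greta is unaffected so carries B and passed b to Farid (bb), so Greta is Bb.
Their cross gives offspring ratios 1/4 BB : 1/2 Bb : 1/4 bb. Conditioning on Fatima being unaffected, P(Bb) = 1/2 / 3/4 = 2/3.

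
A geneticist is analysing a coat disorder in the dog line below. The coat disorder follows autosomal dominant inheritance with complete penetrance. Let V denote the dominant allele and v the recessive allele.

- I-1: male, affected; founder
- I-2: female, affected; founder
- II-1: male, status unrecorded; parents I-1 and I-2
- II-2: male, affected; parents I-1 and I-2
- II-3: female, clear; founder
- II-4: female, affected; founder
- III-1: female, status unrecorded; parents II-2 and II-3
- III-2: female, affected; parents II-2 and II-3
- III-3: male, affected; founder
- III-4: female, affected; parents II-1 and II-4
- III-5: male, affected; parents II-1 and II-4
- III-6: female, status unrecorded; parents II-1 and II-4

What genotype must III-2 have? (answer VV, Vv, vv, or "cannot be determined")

Vv

From phenotype alone, III-2 is VV or Vv.
III-2 is affected so carries V and received v from II-3 (vv), so III-2 is Vv.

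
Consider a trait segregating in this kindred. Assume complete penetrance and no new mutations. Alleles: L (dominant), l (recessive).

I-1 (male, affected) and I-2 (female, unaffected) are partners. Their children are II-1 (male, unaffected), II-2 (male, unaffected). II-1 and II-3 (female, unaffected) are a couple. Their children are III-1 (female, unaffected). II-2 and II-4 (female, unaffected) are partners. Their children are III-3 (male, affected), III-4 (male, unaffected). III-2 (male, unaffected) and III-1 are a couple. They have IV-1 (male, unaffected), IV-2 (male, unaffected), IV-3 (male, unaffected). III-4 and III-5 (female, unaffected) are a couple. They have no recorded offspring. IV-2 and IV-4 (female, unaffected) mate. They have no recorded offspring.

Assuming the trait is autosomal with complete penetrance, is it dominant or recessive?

recessive

II-2 and II-4 are both unaffected yet have an affected child III-3. Under dominance, an affected child requires at least one affected parent, so the trait cannot be dominant.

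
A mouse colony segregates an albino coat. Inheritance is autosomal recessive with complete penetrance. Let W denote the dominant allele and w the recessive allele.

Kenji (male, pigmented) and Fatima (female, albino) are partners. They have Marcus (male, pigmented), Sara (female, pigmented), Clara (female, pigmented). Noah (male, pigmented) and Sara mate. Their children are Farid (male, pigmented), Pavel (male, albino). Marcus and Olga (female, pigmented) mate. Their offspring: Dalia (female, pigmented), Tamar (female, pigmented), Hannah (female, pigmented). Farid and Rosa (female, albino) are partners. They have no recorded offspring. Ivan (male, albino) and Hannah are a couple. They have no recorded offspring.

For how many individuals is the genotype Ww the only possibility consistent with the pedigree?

4

Obligate heterozygotes: Marcus is pigmented so carries W and received w from Fatima (ww), so Marcus is Ww; Sara is pigmented so carries W and received w from Fatima (ww), so Sara is Ww; Clara is pigmented so carries W and received w from Fatima (ww), so Clara is Ww; Noah is pigmented so carries W and passed w to Pavel (ww), so Noah is Ww.
Every other individual is either homozygous by phenotype or has at least one consistent homozygous assignment, so the count is 4.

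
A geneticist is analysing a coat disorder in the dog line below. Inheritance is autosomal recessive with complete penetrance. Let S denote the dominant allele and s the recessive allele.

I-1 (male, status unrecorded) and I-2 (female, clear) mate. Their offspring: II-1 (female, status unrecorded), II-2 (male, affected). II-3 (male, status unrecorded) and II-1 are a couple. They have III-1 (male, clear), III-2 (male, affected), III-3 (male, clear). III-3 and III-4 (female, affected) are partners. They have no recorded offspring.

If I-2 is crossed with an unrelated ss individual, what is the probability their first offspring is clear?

I-2 is clear so carries S and passed s to II-2 (ss), so I-2 is Ss.
The cross gives 1/2 Ss : 1/2 ss, so P(offspring is clear) = 1/2.

1/2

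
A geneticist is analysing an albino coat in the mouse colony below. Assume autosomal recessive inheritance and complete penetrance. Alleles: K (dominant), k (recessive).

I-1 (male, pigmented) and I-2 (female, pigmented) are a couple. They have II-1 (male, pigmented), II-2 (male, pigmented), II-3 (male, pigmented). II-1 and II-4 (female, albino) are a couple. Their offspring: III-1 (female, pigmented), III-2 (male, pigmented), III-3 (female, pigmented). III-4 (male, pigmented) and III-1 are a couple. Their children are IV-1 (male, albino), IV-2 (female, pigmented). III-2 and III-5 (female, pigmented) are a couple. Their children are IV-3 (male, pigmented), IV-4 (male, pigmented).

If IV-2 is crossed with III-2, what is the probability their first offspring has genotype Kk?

1/2

III-4 is pigmented so carries K and passed k to IV-1 (kk), so III-4 is Kk.
III-1 is pigmented so carries K and received k from II-4 (kk), so III-1 is Kk.
IV-2 is a pigmented offspring of III-4 (Kk) × III-1 (Kk), whose cross gives 1/4 KK : 1/2 Kk : 1/4 kk; conditioning on being pigmented, IV-2 is KK with probability 1/3, Kk with probability 2/3.
III-2 is pigmented so carries K and received k from II-4 (kk), so III-2 is Kk.
Summing over parental genotype combinations, P(offspring has genotype Kk) = 1/3·1/2 + 2/3·1/2 = 1/2.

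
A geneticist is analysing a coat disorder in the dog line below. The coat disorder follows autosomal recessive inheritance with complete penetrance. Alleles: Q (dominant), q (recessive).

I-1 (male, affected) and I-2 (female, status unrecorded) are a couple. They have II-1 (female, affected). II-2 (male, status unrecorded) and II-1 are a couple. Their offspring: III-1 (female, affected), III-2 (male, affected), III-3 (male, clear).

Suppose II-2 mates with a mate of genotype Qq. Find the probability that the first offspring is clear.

II-2 passed Q to III-3 (Qq, whose q came from II-1) and passed q to III-1 (qq), so II-2 is Qq.
The cross gives 1/4 QQ : 1/2 Qq : 1/4 qq, so P(offspring is clear) = 3/4.

3/4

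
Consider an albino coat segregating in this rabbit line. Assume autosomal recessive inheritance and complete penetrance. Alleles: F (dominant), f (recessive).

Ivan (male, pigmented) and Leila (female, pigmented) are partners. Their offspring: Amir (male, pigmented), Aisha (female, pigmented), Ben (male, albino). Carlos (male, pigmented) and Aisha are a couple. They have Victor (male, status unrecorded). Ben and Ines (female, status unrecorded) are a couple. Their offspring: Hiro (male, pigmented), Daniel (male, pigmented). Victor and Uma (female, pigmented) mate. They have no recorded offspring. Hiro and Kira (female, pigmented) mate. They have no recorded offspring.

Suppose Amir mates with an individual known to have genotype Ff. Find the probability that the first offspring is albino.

1/6

Ivan is pigmented so carries F and passed f to Ben (ff), so Ivan is Ff.
Leila is pigmented so carries F and passed f to Ben (ff), so Leila is Ff.
Amir is a pigmented offspring of Ivan (Ff) × Leila (Ff), whose cross gives 1/4 FF : 1/2 Ff : 1/4 ff; conditioning on being pigmented, Amir is FF with probability 1/3, Ff with probability 2/3.
Summing over parental genotype combinations, P(offspring is albino) = 2/3·1/4 = 1/6.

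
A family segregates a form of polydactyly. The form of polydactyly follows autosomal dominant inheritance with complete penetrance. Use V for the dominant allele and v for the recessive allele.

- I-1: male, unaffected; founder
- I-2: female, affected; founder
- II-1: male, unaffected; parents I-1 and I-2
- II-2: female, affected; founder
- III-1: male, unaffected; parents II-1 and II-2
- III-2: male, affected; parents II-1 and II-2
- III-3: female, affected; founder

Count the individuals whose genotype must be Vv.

3

Obligate heterozygotes: I-2 is affected so carries V and passed v to II-1 (vv), so I-2 is Vv; II-2 is affected so carries V and passed v to III-1 (vv), so II-2 is Vv; III-2 is affected so carries V and received v from II-1 (vv), so III-2 is Vv.
Every other individual is either homozygous by phenotype or has at least one consistent homozygous assignment, so the count is 3.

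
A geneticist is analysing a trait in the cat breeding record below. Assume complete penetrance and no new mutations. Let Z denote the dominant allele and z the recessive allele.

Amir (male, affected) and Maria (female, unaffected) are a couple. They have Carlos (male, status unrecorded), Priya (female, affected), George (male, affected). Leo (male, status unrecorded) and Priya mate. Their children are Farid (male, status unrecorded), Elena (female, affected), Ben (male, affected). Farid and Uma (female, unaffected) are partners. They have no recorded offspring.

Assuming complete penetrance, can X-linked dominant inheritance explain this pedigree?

Under X-linked dominant, George (affected, male) cannot arise from Amir (affected) × Maria (unaffected).

No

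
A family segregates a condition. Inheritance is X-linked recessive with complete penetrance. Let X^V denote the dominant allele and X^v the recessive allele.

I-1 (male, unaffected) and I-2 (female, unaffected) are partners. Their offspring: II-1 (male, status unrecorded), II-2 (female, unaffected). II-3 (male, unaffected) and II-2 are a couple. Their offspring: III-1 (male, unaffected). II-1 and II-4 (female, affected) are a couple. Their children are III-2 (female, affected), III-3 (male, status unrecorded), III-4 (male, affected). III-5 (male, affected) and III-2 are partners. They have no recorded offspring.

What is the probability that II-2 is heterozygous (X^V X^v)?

1/3

I-1 is unaffected, so I-1 is X^V Y.
I-2 is unaffected so carries V and passed v to II-1 (X^v Y), so I-2 is X^V X^v.
Their cross gives offspring ratios 1/2 X^V X^V : 1/2 X^V X^v. Conditioning on II-2 being unaffected, P(X^V X^v) = 1/2 / 1 = 1/2 before taking II-2's own offspring into account.
II-3 is unaffected, so II-3 is X^V Y.
Now use II-2's offspring. Probability of each recorded status — unaffected son III-1: 1/2 if II-2 is X^V X^v, 1 if X^V X^V.
Bayes: P(X^V X^v) = 1/2·1/2 / (1/2·1/2 + 1/2·1) = 1/3.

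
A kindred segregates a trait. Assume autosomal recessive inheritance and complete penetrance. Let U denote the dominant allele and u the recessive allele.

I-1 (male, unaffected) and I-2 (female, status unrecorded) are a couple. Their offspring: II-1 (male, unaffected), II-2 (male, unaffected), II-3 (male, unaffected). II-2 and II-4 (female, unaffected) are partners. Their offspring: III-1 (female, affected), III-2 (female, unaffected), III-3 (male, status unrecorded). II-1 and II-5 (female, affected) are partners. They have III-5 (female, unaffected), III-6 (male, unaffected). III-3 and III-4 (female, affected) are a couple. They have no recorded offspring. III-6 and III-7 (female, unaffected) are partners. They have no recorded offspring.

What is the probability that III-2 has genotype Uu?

II-2 is unaffected so carries U and passed u to III-1 (uu), so II-2 is Uu.
II-4 is unaffected so carries U and passed u to III-1 (uu), so II-4 is Uu.
Their cross gives offspring ratios 1/4 UU : 1/2 Uu : 1/4 uu. Conditioning on III-2 being unaffected, P(Uu) = 1/2 / 3/4 = 2/3.

2/3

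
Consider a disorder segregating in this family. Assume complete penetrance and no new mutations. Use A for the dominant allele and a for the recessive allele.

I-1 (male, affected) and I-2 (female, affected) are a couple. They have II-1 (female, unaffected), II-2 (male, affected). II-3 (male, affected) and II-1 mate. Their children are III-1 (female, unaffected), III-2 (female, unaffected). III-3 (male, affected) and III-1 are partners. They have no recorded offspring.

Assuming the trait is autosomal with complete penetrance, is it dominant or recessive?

I-1 and I-2 are both affected yet have an unaffected child II-1. Under a recessive model two affected parents are homozygous and every child would be affected, so the trait cannot be recessive.

dominant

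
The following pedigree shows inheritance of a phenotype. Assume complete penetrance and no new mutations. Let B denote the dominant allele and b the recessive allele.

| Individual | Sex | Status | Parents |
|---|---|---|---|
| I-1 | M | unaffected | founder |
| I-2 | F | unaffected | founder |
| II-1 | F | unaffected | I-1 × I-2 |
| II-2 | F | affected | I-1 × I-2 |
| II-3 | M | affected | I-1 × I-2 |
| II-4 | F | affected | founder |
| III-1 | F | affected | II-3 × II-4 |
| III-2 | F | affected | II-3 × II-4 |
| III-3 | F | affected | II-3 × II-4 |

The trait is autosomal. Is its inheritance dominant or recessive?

recessive

I-1 and I-2 are both unaffected yet have an affected child II-2. Under dominance, an affected child requires at least one affected parent, so the trait cannot be dominant.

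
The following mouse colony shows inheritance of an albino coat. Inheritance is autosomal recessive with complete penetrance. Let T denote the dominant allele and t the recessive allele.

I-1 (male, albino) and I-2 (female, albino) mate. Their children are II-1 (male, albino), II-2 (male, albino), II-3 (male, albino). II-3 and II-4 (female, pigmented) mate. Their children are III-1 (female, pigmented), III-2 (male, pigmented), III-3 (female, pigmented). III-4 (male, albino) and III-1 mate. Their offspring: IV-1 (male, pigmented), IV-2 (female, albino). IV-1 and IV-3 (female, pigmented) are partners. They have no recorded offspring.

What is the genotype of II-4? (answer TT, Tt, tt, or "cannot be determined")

cannot be determined

II-4's phenotype allows TT or Tt, and no parent or child forces a single allele at both positions; consistent genotype assignments exist with II-4 as TT or Tt.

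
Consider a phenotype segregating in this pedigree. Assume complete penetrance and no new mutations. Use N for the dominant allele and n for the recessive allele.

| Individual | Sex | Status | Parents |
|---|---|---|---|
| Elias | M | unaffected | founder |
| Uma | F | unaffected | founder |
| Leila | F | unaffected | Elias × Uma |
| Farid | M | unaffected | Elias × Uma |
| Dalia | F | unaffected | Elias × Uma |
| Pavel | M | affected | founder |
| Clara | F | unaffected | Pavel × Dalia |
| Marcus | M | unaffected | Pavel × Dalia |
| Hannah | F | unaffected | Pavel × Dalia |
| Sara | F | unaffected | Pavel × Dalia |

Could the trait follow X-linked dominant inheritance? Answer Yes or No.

Under X-linked dominant, Clara (unaffected, female) cannot arise from Pavel (affected) × Dalia (unaffected).

No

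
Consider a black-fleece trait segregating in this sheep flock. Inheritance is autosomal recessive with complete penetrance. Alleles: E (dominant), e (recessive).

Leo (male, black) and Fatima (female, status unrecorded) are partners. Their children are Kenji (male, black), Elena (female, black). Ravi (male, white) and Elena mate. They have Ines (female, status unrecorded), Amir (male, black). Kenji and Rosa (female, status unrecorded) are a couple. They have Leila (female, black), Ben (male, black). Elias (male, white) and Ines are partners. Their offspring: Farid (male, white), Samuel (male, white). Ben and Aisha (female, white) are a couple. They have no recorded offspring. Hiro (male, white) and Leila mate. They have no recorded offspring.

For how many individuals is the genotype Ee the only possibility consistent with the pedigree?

Obligate heterozygotes: Ravi is white so carries E and passed e to Amir (ee), so Ravi is Ee.
Every other individual is either homozygous by phenotype or has at least one consistent homozygous assignment, so the count is 1.

1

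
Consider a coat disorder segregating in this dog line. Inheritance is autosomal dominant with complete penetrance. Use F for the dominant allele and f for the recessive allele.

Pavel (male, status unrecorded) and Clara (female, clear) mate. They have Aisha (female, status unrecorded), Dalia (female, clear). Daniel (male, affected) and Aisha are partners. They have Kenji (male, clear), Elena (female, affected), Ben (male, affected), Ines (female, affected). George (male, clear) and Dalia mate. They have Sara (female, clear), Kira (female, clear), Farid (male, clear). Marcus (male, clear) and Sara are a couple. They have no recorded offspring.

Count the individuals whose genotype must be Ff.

1

Obligate heterozygotes: Daniel is affected so carries F and passed f to Kenji (ff), so Daniel is Ff.
Every other individual is either homozygous by phenotype or has at least one consistent homozygous assignment, so the count is 1.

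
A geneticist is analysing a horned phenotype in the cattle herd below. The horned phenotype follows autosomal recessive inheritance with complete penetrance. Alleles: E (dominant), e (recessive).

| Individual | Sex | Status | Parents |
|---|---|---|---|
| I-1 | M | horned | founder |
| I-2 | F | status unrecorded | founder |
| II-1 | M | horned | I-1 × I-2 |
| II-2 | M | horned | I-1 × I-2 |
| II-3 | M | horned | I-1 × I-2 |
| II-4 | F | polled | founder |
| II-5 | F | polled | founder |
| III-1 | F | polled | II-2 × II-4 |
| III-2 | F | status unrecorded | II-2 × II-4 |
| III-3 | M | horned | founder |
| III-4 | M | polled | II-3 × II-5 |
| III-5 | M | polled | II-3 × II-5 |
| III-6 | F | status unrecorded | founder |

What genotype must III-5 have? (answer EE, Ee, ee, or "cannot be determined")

From phenotype alone, III-5 is EE or Ee.
III-5 is polled so carries E and received e from II-3 (ee), so III-5 is Ee.

Ee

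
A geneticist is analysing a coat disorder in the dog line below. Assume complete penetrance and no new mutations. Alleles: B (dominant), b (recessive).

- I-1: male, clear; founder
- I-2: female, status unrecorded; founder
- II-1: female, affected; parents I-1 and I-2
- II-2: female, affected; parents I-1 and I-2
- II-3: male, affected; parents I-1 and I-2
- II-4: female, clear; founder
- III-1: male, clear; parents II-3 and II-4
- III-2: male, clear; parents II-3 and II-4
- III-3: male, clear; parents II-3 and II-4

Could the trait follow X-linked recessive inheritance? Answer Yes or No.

No

Under X-linked recessive, II-1 (affected, female) cannot arise from I-1 (clear) × I-2 (unrecorded).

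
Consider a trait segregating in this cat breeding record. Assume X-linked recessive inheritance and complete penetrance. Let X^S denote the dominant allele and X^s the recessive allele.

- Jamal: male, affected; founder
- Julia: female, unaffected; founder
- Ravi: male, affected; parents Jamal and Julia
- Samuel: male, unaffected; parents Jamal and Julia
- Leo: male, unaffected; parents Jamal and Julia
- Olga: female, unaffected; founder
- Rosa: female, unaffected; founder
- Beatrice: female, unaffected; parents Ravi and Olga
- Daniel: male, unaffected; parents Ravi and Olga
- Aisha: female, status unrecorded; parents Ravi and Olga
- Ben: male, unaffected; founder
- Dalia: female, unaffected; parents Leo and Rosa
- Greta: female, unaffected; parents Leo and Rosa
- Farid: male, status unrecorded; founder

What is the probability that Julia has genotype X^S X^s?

Julia is unaffected so carries S and passed s to Ravi (X^s Y), so Julia is X^S X^s, giving P(X^S X^s) = 1.

1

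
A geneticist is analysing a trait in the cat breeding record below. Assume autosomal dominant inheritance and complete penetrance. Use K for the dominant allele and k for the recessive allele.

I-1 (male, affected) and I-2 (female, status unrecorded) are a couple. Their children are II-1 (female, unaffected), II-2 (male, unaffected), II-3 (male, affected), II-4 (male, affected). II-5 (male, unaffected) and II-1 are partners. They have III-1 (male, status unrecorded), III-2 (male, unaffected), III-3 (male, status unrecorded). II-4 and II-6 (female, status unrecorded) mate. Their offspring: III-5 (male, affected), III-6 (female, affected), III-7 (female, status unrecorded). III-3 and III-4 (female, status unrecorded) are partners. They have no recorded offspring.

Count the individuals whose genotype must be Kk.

Obligate heterozygotes: I-1 is affected so carries K and passed k to II-1 (kk), so I-1 is Kk.
Every other individual is either homozygous by phenotype or has at least one consistent homozygous assignment, so the count is 1.

1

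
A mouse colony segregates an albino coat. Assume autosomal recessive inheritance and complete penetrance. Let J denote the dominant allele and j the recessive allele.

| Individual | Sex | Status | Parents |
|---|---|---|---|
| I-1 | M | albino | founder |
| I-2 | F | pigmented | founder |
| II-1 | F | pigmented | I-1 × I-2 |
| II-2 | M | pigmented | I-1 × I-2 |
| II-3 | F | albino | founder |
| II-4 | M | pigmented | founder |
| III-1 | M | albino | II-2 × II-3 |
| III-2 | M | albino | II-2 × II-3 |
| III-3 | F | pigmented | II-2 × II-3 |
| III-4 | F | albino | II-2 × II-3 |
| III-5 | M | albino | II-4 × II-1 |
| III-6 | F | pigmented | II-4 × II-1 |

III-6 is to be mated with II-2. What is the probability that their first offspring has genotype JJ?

II-4 is pigmented so carries J and passed j to III-5 (jj), so II-4 is Jj.
II-1 is pigmented so carries J and received j from I-1 (jj), so II-1 is Jj.
III-6 is a pigmented offspring of II-4 (Jj) × II-1 (Jj), whose cross gives 1/4 JJ : 1/2 Jj : 1/4 jj; conditioning on being pigmented, III-6 is JJ with probability 1/3, Jj with probability 2/3.
II-2 is pigmented so carries J and received j from I-1 (jj), so II-2 is Jj.
Summing over parental genotype combinations, P(offspring has genotype JJ) = 1/3·1/2 + 2/3·1/4 = 1/3.

1/3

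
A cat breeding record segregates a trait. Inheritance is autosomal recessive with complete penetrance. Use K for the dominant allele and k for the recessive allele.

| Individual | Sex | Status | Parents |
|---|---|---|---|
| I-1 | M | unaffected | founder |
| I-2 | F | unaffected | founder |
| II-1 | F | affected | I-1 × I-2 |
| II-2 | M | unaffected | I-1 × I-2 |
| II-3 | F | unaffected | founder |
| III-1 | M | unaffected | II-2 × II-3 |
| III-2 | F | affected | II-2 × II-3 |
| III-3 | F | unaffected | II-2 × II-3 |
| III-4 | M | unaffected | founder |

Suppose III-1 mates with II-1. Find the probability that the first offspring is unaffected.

II-2 is unaffected so carries K and passed k to III-2 (kk), so II-2 is Kk.
II-3 is unaffected so carries K and passed k to III-2 (kk), so II-3 is Kk.
III-1 is an unaffected offspring of II-2 (Kk) × II-3 (Kk), whose cross gives 1/4 KK : 1/2 Kk : 1/4 kk; conditioning on being unaffected, III-1 is KK with probability 1/3, Kk with probability 2/3.
II-1 is affected, so II-1 is kk.
Summing over parental genotype combinations, P(offspring is unaffected) = 1/3·1 + 2/3·1/2 = 2/3.

2/3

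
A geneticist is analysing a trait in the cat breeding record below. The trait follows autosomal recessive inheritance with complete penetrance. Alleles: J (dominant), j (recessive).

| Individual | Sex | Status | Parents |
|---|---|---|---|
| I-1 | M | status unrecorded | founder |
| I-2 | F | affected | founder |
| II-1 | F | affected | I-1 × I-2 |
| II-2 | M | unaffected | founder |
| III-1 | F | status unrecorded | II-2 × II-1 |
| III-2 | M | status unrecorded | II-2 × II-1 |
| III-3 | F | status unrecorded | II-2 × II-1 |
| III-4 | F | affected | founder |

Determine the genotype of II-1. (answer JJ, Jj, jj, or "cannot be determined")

II-1 is affected, so II-1 is jj.

jj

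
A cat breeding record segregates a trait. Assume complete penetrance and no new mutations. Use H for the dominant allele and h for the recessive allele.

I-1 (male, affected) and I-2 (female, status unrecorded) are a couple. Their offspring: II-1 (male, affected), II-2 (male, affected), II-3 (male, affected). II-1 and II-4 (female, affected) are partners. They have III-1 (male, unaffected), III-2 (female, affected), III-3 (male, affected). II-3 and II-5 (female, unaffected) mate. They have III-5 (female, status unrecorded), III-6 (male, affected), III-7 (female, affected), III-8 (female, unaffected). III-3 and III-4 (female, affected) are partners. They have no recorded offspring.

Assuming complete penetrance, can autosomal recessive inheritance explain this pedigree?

No

Under autosomal recessive, III-1 (unaffected, male) cannot arise from II-1 (affected) × II-4 (affected).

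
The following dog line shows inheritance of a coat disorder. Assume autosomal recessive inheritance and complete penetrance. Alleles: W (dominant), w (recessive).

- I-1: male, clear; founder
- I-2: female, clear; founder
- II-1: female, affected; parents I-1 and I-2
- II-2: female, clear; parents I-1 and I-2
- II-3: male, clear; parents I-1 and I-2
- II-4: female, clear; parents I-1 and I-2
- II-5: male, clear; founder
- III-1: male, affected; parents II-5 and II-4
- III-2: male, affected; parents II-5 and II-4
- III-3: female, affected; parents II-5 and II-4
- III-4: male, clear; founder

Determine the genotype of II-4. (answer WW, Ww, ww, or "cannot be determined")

From phenotype alone, II-4 is WW or Ww.
II-4 is clear so carries W and passed w to III-1 (ww), so II-4 is Ww.

Ww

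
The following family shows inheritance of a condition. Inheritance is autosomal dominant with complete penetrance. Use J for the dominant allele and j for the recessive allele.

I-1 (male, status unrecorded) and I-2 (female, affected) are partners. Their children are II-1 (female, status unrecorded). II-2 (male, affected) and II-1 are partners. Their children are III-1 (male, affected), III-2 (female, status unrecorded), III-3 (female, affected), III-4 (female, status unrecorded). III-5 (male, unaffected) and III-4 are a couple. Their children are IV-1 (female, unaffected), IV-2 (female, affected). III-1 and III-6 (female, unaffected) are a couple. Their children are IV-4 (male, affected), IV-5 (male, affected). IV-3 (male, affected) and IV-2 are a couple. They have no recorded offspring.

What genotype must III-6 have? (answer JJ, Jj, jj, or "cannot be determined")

jj

III-6 is unaffected, so III-6 is jj.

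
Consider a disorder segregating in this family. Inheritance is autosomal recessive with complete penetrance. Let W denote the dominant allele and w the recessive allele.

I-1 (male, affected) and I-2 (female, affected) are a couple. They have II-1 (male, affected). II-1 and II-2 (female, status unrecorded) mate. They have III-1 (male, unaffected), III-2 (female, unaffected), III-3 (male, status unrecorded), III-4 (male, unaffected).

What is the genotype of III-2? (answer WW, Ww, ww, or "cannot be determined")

Ww

From phenotype alone, III-2 is WW or Ww.
III-2 is unaffected so carries W and received w from II-1 (ww), so III-2 is Ww.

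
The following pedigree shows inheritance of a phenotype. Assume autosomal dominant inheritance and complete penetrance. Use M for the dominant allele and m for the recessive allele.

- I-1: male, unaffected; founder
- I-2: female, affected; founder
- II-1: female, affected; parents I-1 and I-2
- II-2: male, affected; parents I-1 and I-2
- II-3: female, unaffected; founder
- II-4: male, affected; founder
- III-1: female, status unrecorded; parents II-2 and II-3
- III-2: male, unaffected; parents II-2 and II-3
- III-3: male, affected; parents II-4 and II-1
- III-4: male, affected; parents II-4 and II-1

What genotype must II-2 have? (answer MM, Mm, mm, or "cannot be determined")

Mm

From phenotype alone, II-2 is MM or Mm.
II-2 is affected so carries M and received m from I-1 (mm), so II-2 is Mm.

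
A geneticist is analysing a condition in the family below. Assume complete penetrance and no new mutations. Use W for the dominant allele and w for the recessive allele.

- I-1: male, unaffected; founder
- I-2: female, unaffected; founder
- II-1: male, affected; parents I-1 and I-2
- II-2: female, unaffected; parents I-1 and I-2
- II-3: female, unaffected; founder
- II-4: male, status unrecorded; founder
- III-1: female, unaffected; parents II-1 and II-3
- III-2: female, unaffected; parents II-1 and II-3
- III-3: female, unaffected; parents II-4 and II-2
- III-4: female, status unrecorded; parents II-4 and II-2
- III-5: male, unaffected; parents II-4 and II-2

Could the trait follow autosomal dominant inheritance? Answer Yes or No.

No

Under autosomal dominant, II-1 (affected, male) cannot arise from I-1 (unaffected) × I-2 (unaffected).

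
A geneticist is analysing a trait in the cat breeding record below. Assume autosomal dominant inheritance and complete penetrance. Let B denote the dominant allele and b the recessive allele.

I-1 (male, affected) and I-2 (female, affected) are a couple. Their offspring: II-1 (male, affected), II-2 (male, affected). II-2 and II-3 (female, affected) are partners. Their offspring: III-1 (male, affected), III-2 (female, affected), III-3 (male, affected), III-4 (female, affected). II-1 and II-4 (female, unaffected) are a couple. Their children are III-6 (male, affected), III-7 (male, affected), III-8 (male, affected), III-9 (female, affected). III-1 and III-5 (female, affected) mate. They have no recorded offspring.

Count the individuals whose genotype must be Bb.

4

Obligate heterozygotes: III-6 is affected so carries B and received b from II-4 (bb), so III-6 is Bb; III-7 is affected so carries B and received b from II-4 (bb), so III-7 is Bb; III-8 is affected so carries B and received b from II-4 (bb), so III-8 is Bb; III-9 is affected so carries B and received b from II-4 (bb), so III-9 is Bb.
Every other individual is either homozygous by phenotype or has at least one consistent homozygous assignment, so the count is 4.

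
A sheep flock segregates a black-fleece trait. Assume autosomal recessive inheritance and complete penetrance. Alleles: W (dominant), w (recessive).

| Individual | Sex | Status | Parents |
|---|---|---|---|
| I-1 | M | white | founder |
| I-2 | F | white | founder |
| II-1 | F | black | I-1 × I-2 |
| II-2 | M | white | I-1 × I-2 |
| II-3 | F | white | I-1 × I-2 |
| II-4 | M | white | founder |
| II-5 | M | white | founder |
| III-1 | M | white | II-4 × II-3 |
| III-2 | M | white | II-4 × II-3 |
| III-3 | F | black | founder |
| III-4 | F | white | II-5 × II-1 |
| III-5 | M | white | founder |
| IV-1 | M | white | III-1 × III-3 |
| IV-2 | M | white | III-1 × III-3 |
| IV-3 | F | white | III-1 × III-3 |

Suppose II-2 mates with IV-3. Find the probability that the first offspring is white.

I-1 is white so carries W and passed w to II-1 (ww), so I-1 is Ww.
I-2 is white so carries W and passed w to II-1 (ww), so I-2 is Ww.
II-2 is a white offspring of I-1 (Ww) × I-2 (Ww), whose cross gives 1/4 WW : 1/2 Ww : 1/4 ww; conditioning on being white, II-2 is WW with probability 1/3, Ww with probability 2/3.
IV-3 is white so carries W and received w from III-3 (ww), so IV-3 is Ww.
Summing over parental genotype combinations, P(offspring is white) = 1/3·1 + 2/3·3/4 = 5/6.

5/6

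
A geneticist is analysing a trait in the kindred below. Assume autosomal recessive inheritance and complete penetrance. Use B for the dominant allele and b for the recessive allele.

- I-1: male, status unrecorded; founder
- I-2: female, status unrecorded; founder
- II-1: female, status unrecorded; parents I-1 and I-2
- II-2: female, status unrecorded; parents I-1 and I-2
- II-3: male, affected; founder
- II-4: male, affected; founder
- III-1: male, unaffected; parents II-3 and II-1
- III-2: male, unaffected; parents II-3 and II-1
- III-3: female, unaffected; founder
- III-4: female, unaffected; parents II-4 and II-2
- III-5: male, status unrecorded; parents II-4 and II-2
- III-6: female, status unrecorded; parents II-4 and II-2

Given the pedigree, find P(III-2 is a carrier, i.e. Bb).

1

III-2 is unaffected so carries B and received b from II-3 (bb), so III-2 is Bb, giving P(Bb) = 1.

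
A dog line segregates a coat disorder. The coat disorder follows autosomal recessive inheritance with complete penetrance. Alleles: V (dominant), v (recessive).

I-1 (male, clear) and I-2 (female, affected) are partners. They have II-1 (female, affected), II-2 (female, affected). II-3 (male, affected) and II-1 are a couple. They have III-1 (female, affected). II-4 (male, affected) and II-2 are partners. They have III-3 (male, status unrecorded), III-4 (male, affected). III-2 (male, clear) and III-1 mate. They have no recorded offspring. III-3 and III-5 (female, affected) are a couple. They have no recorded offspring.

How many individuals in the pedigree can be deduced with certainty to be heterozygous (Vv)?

Obligate heterozygotes: I-1 is clear so carries V and passed v to II-1 (vv), so I-1 is Vv.
Every other individual is either homozygous by phenotype or has at least one consistent homozygous assignment, so the count is 1.

1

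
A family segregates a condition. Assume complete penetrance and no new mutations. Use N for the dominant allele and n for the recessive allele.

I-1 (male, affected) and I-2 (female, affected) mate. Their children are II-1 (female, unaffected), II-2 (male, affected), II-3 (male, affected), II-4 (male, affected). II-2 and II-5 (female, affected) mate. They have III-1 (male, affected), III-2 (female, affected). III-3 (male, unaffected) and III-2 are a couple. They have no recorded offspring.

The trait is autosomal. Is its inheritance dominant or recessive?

dominant

I-1 and I-2 are both affected yet have an unaffected child II-1. Under a recessive model two affected parents are homozygous and every child would be affected, so the trait cannot be recessive.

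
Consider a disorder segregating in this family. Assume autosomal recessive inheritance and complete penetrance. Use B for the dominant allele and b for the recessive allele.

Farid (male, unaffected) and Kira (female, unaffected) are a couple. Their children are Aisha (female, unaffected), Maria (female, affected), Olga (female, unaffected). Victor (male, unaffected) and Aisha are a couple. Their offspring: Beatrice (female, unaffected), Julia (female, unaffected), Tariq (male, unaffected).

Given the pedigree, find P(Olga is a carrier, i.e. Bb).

Farid is unaffected so carries B and passed b to Maria (bb), so Farid is Bb.
Kira is unaffected so carries B and passed b to Maria (bb), so Kira is Bb.
Their cross gives offspring ratios 1/4 BB : 1/2 Bb : 1/4 bb. Conditioning on Olga being unaffected, P(Bb) = 1/2 / 3/4 = 2/3.

2/3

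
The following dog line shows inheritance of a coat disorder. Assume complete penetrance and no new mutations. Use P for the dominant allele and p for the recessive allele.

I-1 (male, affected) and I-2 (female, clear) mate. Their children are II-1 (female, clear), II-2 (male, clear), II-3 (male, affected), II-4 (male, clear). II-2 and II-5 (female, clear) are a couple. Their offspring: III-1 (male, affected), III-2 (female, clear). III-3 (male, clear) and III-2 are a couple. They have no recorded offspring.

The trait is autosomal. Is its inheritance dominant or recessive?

II-2 and II-5 are both clear yet have an affected child III-1. Under dominance, an affected child requires at least one affected parent, so the trait cannot be dominant.

recessive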